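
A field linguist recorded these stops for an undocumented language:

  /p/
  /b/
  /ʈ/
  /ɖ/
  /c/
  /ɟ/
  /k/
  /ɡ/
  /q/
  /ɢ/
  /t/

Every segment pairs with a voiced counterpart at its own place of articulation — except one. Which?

/t/

Bilabial: /p/ ~ /b/
Retroflex: /ʈ/ ~ /ɖ/
Palatal: /c/ ~ /ɟ/
Velar: /k/ ~ /ɡ/
Uvular: /q/ ~ /ɢ/
Alveolar: only /t/ (voiceless); no voiced partner.
So /t/ is the unpaired segment.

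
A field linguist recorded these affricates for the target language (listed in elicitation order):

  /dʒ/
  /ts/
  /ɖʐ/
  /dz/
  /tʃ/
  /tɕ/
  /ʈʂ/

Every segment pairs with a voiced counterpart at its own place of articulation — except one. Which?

Alveolar: /ts/ ~ /dz/
Postalveolar: /tʃ/ ~ /dʒ/
Retroflex: /ʈʂ/ ~ /ɖʐ/
Alveolo-palatal: only /tɕ/ (voiceless); no voiced partner.
So /tɕ/ is the unpaired segment.

/tɕ/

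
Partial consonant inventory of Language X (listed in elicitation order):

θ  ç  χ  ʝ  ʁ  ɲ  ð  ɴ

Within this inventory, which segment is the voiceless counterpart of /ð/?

/θ/

/ð/ is a voiced dental fricative.
The voiceless counterpart is a voiceless dental fricative — in this inventory, /θ/.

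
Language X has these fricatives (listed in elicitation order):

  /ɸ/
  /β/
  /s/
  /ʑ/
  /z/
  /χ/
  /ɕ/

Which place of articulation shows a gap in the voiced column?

uvular

place of articulation  voiceless  voiced  
bilabial          ɸ         β       
alveolar          s         z       
alveolo-palatal   ɕ         ʑ       
uvular            χ         —       
Every place of articulation has a voiced member except uvular, where /ʁ/ would be expected.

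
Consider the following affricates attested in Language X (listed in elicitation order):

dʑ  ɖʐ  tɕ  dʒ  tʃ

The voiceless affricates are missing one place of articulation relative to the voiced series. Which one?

retroflex

Voiceless: /tʃ/ (postalveolar), /tɕ/ (alveolo-palatal).
Voiced: /dʒ/ (postalveolar), /ɖʐ/ (retroflex), /dʑ/ (alveolo-palatal).
Every place of articulation has a voiceless member except retroflex, where /ʈʂ/ would be expected.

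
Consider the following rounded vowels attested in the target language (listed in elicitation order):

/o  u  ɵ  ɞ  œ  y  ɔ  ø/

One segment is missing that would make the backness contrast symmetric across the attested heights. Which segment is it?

/ʉ/

high: front /y/, central —, back /u/.
high-mid: front /ø/, central /ɵ/, back /o/.
low-mid: front /œ/, central /ɞ/, back /ɔ/.
The high row has no central member, so the gap is the high central rounded vowel /ʉ/.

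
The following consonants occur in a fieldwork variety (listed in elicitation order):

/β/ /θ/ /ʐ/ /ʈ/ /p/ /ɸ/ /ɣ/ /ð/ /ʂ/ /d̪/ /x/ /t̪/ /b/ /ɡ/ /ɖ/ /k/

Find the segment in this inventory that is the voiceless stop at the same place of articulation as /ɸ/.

/p/

/ɸ/ is a voiceless bilabial fricative.
The voiceless stop at the same place is a voiceless bilabial stop — in this inventory, /p/.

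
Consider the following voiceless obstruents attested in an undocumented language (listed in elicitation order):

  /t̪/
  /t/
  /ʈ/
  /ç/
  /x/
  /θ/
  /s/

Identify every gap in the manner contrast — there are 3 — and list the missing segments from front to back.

/ʂ/, /c/, /k/

dental: stop /t̪/, fricative /θ/.
alveolar: stop /t/, fricative /s/.
retroflex: stop /ʈ/, fricative —.
palatal: stop —, fricative /ç/.
velar: stop —, fricative /x/.
Gaps, from front to back: retroflex lacks fricative (/ʂ/); palatal lacks stop (/c/); velar lacks stop (/k/).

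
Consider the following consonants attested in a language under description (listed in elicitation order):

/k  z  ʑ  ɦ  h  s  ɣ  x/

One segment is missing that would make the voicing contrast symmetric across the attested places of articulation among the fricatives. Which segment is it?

Voiceless: /s/ (alveolar), /x/ (velar), /h/ (glottal).
Voiced: /z/ (alveolar), /ʑ/ (alveolo-palatal), /ɣ/ (velar), /ɦ/ (glottal).
The alveolo-palatal row has no voiceless member, so the gap is the voiceless alveolo-palatal fricative /ɕ/.

/ɕ/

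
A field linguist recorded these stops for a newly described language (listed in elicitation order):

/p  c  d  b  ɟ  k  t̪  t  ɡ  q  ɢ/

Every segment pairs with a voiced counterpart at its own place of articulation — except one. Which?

/t̪/

Bilabial: /p/ ~ /b/
Alveolar: /t/ ~ /d/
Palatal: /c/ ~ /ɟ/
Velar: /k/ ~ /ɡ/
Uvular: /q/ ~ /ɢ/
Dental: only /t̪/ (voiceless); no voiced partner.
So /t̪/ is the unpaired segment.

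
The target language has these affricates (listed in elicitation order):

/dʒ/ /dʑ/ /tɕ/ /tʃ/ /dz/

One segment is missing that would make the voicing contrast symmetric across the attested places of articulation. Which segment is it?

/ts/

Voiceless: /tʃ/ (postalveolar), /tɕ/ (alveolo-palatal).
Voiced: /dz/ (alveolar), /dʒ/ (postalveolar), /dʑ/ (alveolo-palatal).
The alveolar row has no voiceless member, so the gap is the voiceless alveolar affricate /ts/.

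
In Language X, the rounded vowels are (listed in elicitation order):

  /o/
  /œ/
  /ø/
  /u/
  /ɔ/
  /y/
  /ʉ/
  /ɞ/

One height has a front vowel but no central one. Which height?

high: front /y/, central /ʉ/, back /u/.
high-mid: front /ø/, central —, back /o/.
low-mid: front /œ/, central /ɞ/, back /ɔ/.
Every height has a central member except high-mid, where /ɵ/ would be expected.

high-mid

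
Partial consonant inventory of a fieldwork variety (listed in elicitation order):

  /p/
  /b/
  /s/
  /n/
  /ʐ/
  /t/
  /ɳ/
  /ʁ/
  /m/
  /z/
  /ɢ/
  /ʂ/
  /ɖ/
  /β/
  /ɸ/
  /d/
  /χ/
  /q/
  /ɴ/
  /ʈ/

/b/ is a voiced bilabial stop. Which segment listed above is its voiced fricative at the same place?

/β/

The voiced fricative at the same place is a voiced bilabial fricative — in this inventory, /β/.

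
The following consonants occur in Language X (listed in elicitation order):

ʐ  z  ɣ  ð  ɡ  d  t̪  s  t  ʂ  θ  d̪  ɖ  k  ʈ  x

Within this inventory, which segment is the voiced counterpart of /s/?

/s/ is a voiceless alveolar fricative.
The voiced counterpart is a voiced alveolar fricative — in this inventory, /z/.

/z/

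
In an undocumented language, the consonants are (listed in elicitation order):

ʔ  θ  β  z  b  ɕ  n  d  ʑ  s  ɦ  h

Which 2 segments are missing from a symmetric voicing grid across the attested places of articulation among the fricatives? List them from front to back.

place of articulation  voiceless  voiced  
bilabial          —         β       
dental            θ         —       
alveolar          s         z       
alveolo-palatal   ɕ         ʑ       
glottal           h         ɦ       
Gaps, from front to back: bilabial lacks voiceless (/ɸ/); dental lacks voiced (/ð/).

/ɸ/, /ð/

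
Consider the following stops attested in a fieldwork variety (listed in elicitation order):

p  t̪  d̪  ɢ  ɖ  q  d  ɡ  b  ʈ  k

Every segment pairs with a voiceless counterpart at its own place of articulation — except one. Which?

Bilabial: /p/ ~ /b/
Dental: /t̪/ ~ /d̪/
Retroflex: /ʈ/ ~ /ɖ/
Velar: /k/ ~ /ɡ/
Uvular: /q/ ~ /ɢ/
Alveolar: only /d/ (voiced); no voiceless partner.
So /d/ is the unpaired segment.

/d/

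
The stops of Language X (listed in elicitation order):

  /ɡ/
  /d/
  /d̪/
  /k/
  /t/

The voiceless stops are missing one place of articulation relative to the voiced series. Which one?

dental: voiceless —, voiced /d̪/.
alveolar: voiceless /t/, voiced /d/.
velar: voiceless /k/, voiced /ɡ/.
Every place of articulation has a voiceless member except dental, where /t̪/ would be expected.

dental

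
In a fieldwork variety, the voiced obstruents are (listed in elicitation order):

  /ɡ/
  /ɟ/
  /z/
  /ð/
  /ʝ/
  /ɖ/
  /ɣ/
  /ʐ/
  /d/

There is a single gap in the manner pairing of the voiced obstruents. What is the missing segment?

place of articulation  stop      fricative
dental            —         ð       
alveolar          d         z       
retroflex         ɖ         ʐ       
palatal           ɟ         ʝ       
velar             ɡ         ɣ       
The dental row has no stop member, so the gap is the dental stop /d̪/.

/d̪/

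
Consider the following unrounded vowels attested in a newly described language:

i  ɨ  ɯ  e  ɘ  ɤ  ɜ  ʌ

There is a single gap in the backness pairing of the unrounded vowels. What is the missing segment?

/ɛ/

Front: /i/ (high), /e/ (high-mid).
Central: /ɨ/ (high), /ɘ/ (high-mid), /ɜ/ (low-mid).
Back: /ɯ/ (high), /ɤ/ (high-mid), /ʌ/ (low-mid).
The low-mid row has no front member, so the gap is the low-mid front unrounded vowel /ɛ/.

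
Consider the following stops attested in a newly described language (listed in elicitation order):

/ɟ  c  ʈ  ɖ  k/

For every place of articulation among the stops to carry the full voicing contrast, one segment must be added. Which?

retroflex: voiceless /ʈ/, voiced /ɖ/.
palatal: voiceless /c/, voiced /ɟ/.
velar: voiceless /k/, voiced —.
The velar row has no voiced member, so the gap is the voiced velar stop /ɡ/.

/ɡ/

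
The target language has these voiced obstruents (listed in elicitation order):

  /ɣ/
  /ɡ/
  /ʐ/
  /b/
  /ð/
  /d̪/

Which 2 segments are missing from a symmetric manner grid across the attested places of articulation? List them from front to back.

/β/, /ɖ/

Stop: /b/ (bilabial), /d̪/ (dental), /ɡ/ (velar).
Fricative: /ð/ (dental), /ʐ/ (retroflex), /ɣ/ (velar).
Gaps, from front to back: bilabial lacks fricative (/β/); retroflex lacks stop (/ɖ/).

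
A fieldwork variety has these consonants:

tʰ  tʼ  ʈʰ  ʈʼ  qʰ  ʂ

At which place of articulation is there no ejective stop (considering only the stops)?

uvular

alveolar: aspirated /tʰ/, ejective /tʼ/.
retroflex: aspirated /ʈʰ/, ejective /ʈʼ/.
uvular: aspirated /qʰ/, ejective —.
Every place of articulation has an ejective member except uvular, where /qʼ/ would be expected.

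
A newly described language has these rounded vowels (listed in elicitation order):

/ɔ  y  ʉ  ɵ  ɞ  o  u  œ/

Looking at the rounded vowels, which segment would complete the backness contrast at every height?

Front: /y/ (high), /œ/ (low-mid).
Central: /ʉ/ (high), /ɵ/ (high-mid), /ɞ/ (low-mid).
Back: /u/ (high), /o/ (high-mid), /ɔ/ (low-mid).
The high-mid row has no front member, so the gap is the high-mid front rounded vowel /ø/.

/ø/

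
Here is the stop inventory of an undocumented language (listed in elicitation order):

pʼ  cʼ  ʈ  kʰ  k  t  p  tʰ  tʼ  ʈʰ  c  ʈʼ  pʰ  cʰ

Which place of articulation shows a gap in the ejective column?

velar

bilabial: plain /p/, aspirated /pʰ/, ejective /pʼ/.
alveolar: plain /t/, aspirated /tʰ/, ejective /tʼ/.
retroflex: plain /ʈ/, aspirated /ʈʰ/, ejective /ʈʼ/.
palatal: plain /c/, aspirated /cʰ/, ejective /cʼ/.
velar: plain /k/, aspirated /kʰ/, ejective —.
Every place of articulation has an ejective member except velar, where /kʼ/ would be expected.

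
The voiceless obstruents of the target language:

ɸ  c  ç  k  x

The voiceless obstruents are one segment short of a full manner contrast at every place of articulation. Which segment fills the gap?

bilabial: stop —, fricative /ɸ/.
palatal: stop /c/, fricative /ç/.
velar: stop /k/, fricative /x/.
The bilabial row has no stop member, so the gap is the bilabial stop /p/.

/p/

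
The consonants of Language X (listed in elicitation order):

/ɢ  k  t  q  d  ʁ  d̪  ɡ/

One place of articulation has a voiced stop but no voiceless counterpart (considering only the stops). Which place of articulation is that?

dental: voiceless —, voiced /d̪/.
alveolar: voiceless /t/, voiced /d/.
velar: voiceless /k/, voiced /ɡ/.
uvular: voiceless /q/, voiced /ɢ/.
Every place of articulation has a voiceless member except dental, where /t̪/ would be expected.

dental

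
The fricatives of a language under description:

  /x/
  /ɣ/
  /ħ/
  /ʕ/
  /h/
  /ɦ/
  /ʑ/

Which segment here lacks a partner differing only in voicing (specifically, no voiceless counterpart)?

Velar: /x/ ~ /ɣ/
Pharyngeal: /ħ/ ~ /ʕ/
Glottal: /h/ ~ /ɦ/
Alveolo-palatal: only /ʑ/ (voiced); no voiceless partner.
So /ʑ/ is the unpaired segment.

/ʑ/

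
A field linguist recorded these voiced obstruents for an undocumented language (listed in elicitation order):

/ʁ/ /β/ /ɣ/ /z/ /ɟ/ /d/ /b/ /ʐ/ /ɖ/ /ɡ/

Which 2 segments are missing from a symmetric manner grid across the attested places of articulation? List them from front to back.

/ʝ/, /ɢ/

place of articulation  stop      fricative
bilabial          b         β       
alveolar          d         z       
retroflex         ɖ         ʐ       
palatal           ɟ         —       
velar             ɡ         ɣ       
uvular            —         ʁ       
Gaps, from front to back: palatal lacks fricative (/ʝ/); uvular lacks stop (/ɢ/).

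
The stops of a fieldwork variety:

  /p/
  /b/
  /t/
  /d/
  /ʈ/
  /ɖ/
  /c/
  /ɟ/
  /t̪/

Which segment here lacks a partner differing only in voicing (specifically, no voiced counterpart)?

Bilabial: /p/ ~ /b/
Alveolar: /t/ ~ /d/
Retroflex: /ʈ/ ~ /ɖ/
Palatal: /c/ ~ /ɟ/
Dental: only /t̪/ (voiceless); no voiced partner.
So /t̪/ is the unpaired segment.

/t̪/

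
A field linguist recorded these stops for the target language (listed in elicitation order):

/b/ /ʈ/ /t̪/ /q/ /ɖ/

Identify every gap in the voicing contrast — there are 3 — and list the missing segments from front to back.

place of articulation  voiceless  voiced  
bilabial          —         b       
dental            t̪        —       
retroflex         ʈ         ɖ       
uvular            q         —       
Gaps, from front to back: bilabial lacks voiceless (/p/); dental lacks voiced (/d̪/); uvular lacks voiced (/ɢ/).

/p/, /d̪/, /ɢ/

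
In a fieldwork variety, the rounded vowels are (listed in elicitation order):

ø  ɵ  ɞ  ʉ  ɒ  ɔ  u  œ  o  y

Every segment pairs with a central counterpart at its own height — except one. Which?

/ɒ/

High: /y/ ~ /ʉ/ ~ /u/
High-mid: /ø/ ~ /ɵ/ ~ /o/
Low-mid: /œ/ ~ /ɞ/ ~ /ɔ/
Low: only /ɒ/ (back); no central partner.
So /ɒ/ is the unpaired segment.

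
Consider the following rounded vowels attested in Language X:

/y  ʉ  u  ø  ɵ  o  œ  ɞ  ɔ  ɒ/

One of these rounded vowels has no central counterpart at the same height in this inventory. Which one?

High: /y/ ~ /ʉ/ ~ /u/
High-mid: /ø/ ~ /ɵ/ ~ /o/
Low-mid: /œ/ ~ /ɞ/ ~ /ɔ/
Low: only /ɒ/ (back); no central partner.
So /ɒ/ is the unpaired segment.

/ɒ/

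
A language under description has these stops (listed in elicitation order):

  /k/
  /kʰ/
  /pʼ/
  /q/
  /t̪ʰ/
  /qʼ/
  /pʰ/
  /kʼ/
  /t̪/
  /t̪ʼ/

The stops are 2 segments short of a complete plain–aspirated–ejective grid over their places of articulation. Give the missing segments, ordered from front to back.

/p/, /qʰ/

bilabial: plain —, aspirated /pʰ/, ejective /pʼ/.
dental: plain /t̪/, aspirated /t̪ʰ/, ejective /t̪ʼ/.
velar: plain /k/, aspirated /kʰ/, ejective /kʼ/.
uvular: plain /q/, aspirated —, ejective /qʼ/.
Gaps, from front to back: bilabial lacks plain (/p/); uvular lacks aspirated (/qʰ/).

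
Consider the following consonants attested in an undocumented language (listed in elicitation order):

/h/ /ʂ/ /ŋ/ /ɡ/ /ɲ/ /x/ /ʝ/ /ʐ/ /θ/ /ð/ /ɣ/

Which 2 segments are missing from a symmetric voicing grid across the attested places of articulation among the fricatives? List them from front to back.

/ç/, /ɦ/

dental: voiceless /θ/, voiced /ð/.
retroflex: voiceless /ʂ/, voiced /ʐ/.
palatal: voiceless —, voiced /ʝ/.
velar: voiceless /x/, voiced /ɣ/.
glottal: voiceless /h/, voiced —.
Gaps, from front to back: palatal lacks voiceless (/ç/); glottal lacks voiced (/ɦ/).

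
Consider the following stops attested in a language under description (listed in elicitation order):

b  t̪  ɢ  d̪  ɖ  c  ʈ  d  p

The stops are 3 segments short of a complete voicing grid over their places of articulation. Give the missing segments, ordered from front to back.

/t/, /ɟ/, /q/

place of articulation  voiceless  voiced  
bilabial          p         b       
dental            t̪        d̪      
alveolar          —         d       
retroflex         ʈ         ɖ       
palatal           c         —       
uvular            —         ɢ       
Gaps, from front to back: alveolar lacks voiceless (/t/); palatal lacks voiced (/ɟ/); uvular lacks voiceless (/q/).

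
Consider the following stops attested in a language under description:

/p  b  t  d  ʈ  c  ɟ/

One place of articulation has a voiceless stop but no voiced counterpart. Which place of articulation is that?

Voiceless: /p/ (bilabial), /t/ (alveolar), /ʈ/ (retroflex), /c/ (palatal).
Voiced: /b/ (bilabial), /d/ (alveolar), /ɟ/ (palatal).
Every place of articulation has a voiced member except retroflex, where /ɖ/ would be expected.

retroflex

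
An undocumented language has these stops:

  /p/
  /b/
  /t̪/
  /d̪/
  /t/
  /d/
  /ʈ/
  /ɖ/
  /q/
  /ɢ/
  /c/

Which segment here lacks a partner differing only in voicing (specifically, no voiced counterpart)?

/c/

Bilabial: /p/ ~ /b/
Dental: /t̪/ ~ /d̪/
Alveolar: /t/ ~ /d/
Retroflex: /ʈ/ ~ /ɖ/
Uvular: /q/ ~ /ɢ/
Palatal: only /c/ (voiceless); no voiced partner.
So /c/ is the unpaired segment.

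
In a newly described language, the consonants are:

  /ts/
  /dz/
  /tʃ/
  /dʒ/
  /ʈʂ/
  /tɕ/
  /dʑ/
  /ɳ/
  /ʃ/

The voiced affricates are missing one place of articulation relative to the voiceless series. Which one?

retroflex

alveolar: voiceless /ts/, voiced /dz/.
postalveolar: voiceless /tʃ/, voiced /dʒ/.
retroflex: voiceless /ʈʂ/, voiced —.
alveolo-palatal: voiceless /tɕ/, voiced /dʑ/.
Every place of articulation has a voiced member except retroflex, where /ɖʐ/ would be expected.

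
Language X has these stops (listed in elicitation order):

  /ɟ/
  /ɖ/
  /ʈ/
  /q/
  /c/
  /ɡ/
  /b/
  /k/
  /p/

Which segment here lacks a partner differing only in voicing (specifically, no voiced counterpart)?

Bilabial: /p/ ~ /b/
Retroflex: /ʈ/ ~ /ɖ/
Palatal: /c/ ~ /ɟ/
Velar: /k/ ~ /ɡ/
Uvular: only /q/ (voiceless); no voiced partner.
So /q/ is the unpaired segment.

/q/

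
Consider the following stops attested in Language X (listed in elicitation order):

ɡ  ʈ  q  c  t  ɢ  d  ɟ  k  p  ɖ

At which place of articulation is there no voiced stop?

place of articulation  voiceless  voiced  
bilabial          p         —       
alveolar          t         d       
retroflex         ʈ         ɖ       
palatal           c         ɟ       
velar             k         ɡ       
uvular            q         ɢ       
Every place of articulation has a voiced member except bilabial, where /b/ would be expected.

bilabial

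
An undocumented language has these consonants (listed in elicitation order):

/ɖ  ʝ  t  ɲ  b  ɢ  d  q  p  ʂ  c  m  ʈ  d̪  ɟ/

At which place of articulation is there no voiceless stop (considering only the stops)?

Voiceless: /p/ (bilabial), /t/ (alveolar), /ʈ/ (retroflex), /c/ (palatal), /q/ (uvular).
Voiced: /b/ (bilabial), /d̪/ (dental), /d/ (alveolar), /ɖ/ (retroflex), /ɟ/ (palatal), /ɢ/ (uvular).
Every place of articulation has a voiceless member except dental, where /t̪/ would be expected.

dental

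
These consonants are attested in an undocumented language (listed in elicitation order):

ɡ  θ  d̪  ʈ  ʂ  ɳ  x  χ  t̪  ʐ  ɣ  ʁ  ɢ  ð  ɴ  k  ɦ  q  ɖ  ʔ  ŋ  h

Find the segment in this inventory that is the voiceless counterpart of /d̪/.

/t̪/

/d̪/ is a voiced dental stop.
The voiceless counterpart is a voiceless dental stop — in this inventory, /t̪/.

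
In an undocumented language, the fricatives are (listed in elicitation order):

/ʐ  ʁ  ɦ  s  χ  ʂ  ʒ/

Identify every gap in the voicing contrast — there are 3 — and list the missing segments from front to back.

/z/, /ʃ/, /h/

Voiceless: /s/ (alveolar), /ʂ/ (retroflex), /χ/ (uvular).
Voiced: /ʒ/ (postalveolar), /ʐ/ (retroflex), /ʁ/ (uvular), /ɦ/ (glottal).
Gaps, from front to back: alveolar lacks voiced (/z/); postalveolar lacks voiceless (/ʃ/); glottal lacks voiceless (/h/).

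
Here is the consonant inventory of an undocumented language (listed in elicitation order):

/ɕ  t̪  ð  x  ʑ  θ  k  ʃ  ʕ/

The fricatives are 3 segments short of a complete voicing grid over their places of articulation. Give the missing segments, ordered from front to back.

place of articulation  voiceless  voiced  
dental            θ         ð       
postalveolar      ʃ         —       
alveolo-palatal   ɕ         ʑ       
velar             x         —       
pharyngeal        —         ʕ       
Gaps, from front to back: postalveolar lacks voiced (/ʒ/); velar lacks voiced (/ɣ/); pharyngeal lacks voiceless (/ħ/).

/ʒ/, /ɣ/, /ħ/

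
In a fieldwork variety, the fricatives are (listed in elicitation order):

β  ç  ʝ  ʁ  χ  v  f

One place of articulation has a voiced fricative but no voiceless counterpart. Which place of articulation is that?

bilabial

place of articulation  voiceless  voiced  
bilabial          —         β       
labiodental       f         v       
palatal           ç         ʝ       
uvular            χ         ʁ       
Every place of articulation has a voiceless member except bilabial, where /ɸ/ would be expected.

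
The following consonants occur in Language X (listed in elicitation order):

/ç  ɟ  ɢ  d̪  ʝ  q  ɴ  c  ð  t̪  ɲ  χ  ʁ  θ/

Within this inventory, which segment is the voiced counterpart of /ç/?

/ç/ is a voiceless palatal fricative.
The voiced counterpart is a voiced palatal fricative — in this inventory, /ʝ/.

/ʝ/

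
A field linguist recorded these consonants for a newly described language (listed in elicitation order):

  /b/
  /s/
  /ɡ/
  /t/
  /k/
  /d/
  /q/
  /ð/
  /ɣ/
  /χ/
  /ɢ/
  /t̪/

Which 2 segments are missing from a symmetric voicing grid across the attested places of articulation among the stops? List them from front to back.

place of articulation  voiceless  voiced  
bilabial          —         b       
dental            t̪        —       
alveolar          t         d       
velar             k         ɡ       
uvular            q         ɢ       
Gaps, from front to back: bilabial lacks voiceless (/p/); dental lacks voiced (/d̪/).

/p/, /d̪/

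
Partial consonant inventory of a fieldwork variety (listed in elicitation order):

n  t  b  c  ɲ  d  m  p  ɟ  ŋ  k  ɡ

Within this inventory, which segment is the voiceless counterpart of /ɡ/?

/k/

/ɡ/ is a voiced velar stop.
The voiceless counterpart is a voiceless velar stop — in this inventory, /k/.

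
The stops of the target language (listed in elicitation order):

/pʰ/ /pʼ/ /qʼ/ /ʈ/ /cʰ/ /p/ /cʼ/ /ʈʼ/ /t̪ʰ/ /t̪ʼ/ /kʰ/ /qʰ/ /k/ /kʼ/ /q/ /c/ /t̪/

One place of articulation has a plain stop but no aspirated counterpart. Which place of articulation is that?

retroflex

bilabial: plain /p/, aspirated /pʰ/, ejective /pʼ/.
dental: plain /t̪/, aspirated /t̪ʰ/, ejective /t̪ʼ/.
retroflex: plain /ʈ/, aspirated —, ejective /ʈʼ/.
palatal: plain /c/, aspirated /cʰ/, ejective /cʼ/.
velar: plain /k/, aspirated /kʰ/, ejective /kʼ/.
uvular: plain /q/, aspirated /qʰ/, ejective /qʼ/.
Every place of articulation has an aspirated member except retroflex, where /ʈʰ/ would be expected.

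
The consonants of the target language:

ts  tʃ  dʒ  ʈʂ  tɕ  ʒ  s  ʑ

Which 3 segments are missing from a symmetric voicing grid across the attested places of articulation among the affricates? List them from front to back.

Voiceless: /ts/ (alveolar), /tʃ/ (postalveolar), /ʈʂ/ (retroflex), /tɕ/ (alveolo-palatal).
Voiced: /dʒ/ (postalveolar).
Gaps, from front to back: alveolar lacks voiced (/dz/); retroflex lacks voiced (/ɖʐ/); alveolo-palatal lacks voiced (/dʑ/).

/dz/, /ɖʐ/, /dʑ/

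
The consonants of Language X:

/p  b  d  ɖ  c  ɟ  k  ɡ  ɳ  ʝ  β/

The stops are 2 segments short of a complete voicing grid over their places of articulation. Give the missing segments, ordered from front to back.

/t/, /ʈ/

Voiceless: /p/ (bilabial), /c/ (palatal), /k/ (velar).
Voiced: /b/ (bilabial), /d/ (alveolar), /ɖ/ (retroflex), /ɟ/ (palatal), /ɡ/ (velar).
Gaps, from front to back: alveolar lacks voiceless (/t/); retroflex lacks voiceless (/ʈ/).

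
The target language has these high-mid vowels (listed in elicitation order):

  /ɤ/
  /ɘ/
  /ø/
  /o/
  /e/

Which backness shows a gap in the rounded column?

backness          unrounded  rounded 
front             e         ø       
central           ɘ         —       
back              ɤ         o       
Every backness has a rounded member except central, where /ɵ/ would be expected.

central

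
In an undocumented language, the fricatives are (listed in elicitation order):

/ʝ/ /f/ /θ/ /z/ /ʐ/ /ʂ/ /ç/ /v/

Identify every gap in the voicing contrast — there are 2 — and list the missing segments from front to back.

labiodental: voiceless /f/, voiced /v/.
dental: voiceless /θ/, voiced —.
alveolar: voiceless —, voiced /z/.
retroflex: voiceless /ʂ/, voiced /ʐ/.
palatal: voiceless /ç/, voiced /ʝ/.
Gaps, from front to back: dental lacks voiced (/ð/); alveolar lacks voiceless (/s/).

/ð/, /s/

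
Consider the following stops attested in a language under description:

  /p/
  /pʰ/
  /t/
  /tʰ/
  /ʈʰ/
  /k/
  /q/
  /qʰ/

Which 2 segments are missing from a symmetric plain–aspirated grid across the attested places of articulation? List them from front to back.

/ʈ/, /kʰ/

bilabial: plain /p/, aspirated /pʰ/.
alveolar: plain /t/, aspirated /tʰ/.
retroflex: plain —, aspirated /ʈʰ/.
velar: plain /k/, aspirated —.
uvular: plain /q/, aspirated /qʰ/.
Gaps, from front to back: retroflex lacks plain (/ʈ/); velar lacks aspirated (/kʰ/).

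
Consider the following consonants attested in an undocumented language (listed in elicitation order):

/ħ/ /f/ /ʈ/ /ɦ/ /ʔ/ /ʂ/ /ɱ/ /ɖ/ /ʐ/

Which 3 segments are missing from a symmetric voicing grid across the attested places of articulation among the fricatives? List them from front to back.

labiodental: voiceless /f/, voiced —.
retroflex: voiceless /ʂ/, voiced /ʐ/.
pharyngeal: voiceless /ħ/, voiced —.
glottal: voiceless —, voiced /ɦ/.
Gaps, from front to back: labiodental lacks voiced (/v/); pharyngeal lacks voiced (/ʕ/); glottal lacks voiceless (/h/).

/v/, /ʕ/, /h/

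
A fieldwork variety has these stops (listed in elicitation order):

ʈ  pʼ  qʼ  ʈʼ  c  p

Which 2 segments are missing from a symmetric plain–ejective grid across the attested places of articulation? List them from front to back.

/cʼ/, /q/

Plain: /p/ (bilabial), /ʈ/ (retroflex), /c/ (palatal).
Ejective: /pʼ/ (bilabial), /ʈʼ/ (retroflex), /qʼ/ (uvular).
Gaps, from front to back: palatal lacks ejective (/cʼ/); uvular lacks plain (/q/).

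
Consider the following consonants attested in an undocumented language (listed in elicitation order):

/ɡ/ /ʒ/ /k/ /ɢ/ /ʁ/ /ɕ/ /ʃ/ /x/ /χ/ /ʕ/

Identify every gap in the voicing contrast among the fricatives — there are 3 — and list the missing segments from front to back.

Voiceless: /ʃ/ (postalveolar), /ɕ/ (alveolo-palatal), /x/ (velar), /χ/ (uvular).
Voiced: /ʒ/ (postalveolar), /ʁ/ (uvular), /ʕ/ (pharyngeal).
Gaps, from front to back: alveolo-palatal lacks voiced (/ʑ/); velar lacks voiced (/ɣ/); pharyngeal lacks voiceless (/ħ/).

/ʑ/, /ɣ/, /ħ/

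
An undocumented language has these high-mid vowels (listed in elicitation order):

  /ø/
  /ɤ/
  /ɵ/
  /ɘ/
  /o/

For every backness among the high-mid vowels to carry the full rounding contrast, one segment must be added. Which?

/e/

front: unrounded —, rounded /ø/.
central: unrounded /ɘ/, rounded /ɵ/.
back: unrounded /ɤ/, rounded /o/.
The front row has no unrounded member, so the gap is the front unrounded vowel /e/.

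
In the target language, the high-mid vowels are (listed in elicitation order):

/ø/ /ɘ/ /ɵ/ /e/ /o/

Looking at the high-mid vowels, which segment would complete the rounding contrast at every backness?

/ɤ/

front: unrounded /e/, rounded /ø/.
central: unrounded /ɘ/, rounded /ɵ/.
back: unrounded —, rounded /o/.
The back row has no unrounded member, so the gap is the back unrounded vowel /ɤ/.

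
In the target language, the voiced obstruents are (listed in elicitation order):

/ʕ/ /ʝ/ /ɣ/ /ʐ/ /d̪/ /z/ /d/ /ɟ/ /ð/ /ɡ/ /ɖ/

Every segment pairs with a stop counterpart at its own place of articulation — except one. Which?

/ʕ/

Dental: /d̪/ ~ /ð/
Alveolar: /d/ ~ /z/
Retroflex: /ɖ/ ~ /ʐ/
Palatal: /ɟ/ ~ /ʝ/
Velar: /ɡ/ ~ /ɣ/
Pharyngeal: only /ʕ/ (fricative); no stop partner.
So /ʕ/ is the unpaired segment.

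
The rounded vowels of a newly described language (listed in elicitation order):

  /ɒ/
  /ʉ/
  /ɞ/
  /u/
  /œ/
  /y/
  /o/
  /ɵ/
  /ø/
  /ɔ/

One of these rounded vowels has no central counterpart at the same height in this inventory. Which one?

/ɒ/

High: /y/ ~ /ʉ/ ~ /u/
High-mid: /ø/ ~ /ɵ/ ~ /o/
Low-mid: /œ/ ~ /ɞ/ ~ /ɔ/
Low: only /ɒ/ (back); no central partner.
So /ɒ/ is the unpaired segment.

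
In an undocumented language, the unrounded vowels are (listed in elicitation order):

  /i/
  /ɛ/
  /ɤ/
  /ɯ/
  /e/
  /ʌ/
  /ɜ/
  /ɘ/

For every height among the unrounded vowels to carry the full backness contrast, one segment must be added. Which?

Front: /i/ (high), /e/ (high-mid), /ɛ/ (low-mid).
Central: /ɘ/ (high-mid), /ɜ/ (low-mid).
Back: /ɯ/ (high), /ɤ/ (high-mid), /ʌ/ (low-mid).
The high row has no central member, so the gap is the high central unrounded vowel /ɨ/.

/ɨ/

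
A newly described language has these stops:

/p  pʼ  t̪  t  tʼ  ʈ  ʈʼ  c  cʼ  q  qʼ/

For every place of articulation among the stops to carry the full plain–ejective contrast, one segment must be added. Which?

bilabial: plain /p/, ejective /pʼ/.
dental: plain /t̪/, ejective —.
alveolar: plain /t/, ejective /tʼ/.
retroflex: plain /ʈ/, ejective /ʈʼ/.
palatal: plain /c/, ejective /cʼ/.
uvular: plain /q/, ejective /qʼ/.
The dental row has no ejective member, so the gap is the ejective dental stop /t̪ʼ/.

/t̪ʼ/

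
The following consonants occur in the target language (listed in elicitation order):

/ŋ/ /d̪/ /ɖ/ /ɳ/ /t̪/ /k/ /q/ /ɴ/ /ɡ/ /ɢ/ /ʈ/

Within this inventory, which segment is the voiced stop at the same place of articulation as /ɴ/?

/ɴ/ is an uvular nasal.
The voiced stop at the same place is a voiced uvular stop — in this inventory, /ɢ/.

/ɢ/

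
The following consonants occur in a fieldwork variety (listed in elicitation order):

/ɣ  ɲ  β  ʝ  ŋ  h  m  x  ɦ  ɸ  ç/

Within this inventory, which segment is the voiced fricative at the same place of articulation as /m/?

/β/

/m/ is a bilabial nasal.
The voiced fricative at the same place is a voiced bilabial fricative — in this inventory, /β/.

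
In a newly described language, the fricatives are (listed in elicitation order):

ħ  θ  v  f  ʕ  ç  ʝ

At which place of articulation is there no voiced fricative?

dental

Voiceless: /f/ (labiodental), /θ/ (dental), /ç/ (palatal), /ħ/ (pharyngeal).
Voiced: /v/ (labiodental), /ʝ/ (palatal), /ʕ/ (pharyngeal).
Every place of articulation has a voiced member except dental, where /ð/ would be expected.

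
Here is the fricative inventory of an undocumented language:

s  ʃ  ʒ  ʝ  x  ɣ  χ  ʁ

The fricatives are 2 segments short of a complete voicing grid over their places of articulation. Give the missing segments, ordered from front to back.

/z/, /ç/

Voiceless: /s/ (alveolar), /ʃ/ (postalveolar), /x/ (velar), /χ/ (uvular).
Voiced: /ʒ/ (postalveolar), /ʝ/ (palatal), /ɣ/ (velar), /ʁ/ (uvular).
Gaps, from front to back: alveolar lacks voiced (/z/); palatal lacks voiceless (/ç/).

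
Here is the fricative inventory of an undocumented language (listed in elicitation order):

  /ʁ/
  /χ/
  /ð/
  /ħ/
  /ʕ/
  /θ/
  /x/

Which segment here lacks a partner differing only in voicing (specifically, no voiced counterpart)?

/x/

Dental: /θ/ ~ /ð/
Uvular: /χ/ ~ /ʁ/
Pharyngeal: /ħ/ ~ /ʕ/
Velar: only /x/ (voiceless); no voiced partner.
So /x/ is the unpaired segment.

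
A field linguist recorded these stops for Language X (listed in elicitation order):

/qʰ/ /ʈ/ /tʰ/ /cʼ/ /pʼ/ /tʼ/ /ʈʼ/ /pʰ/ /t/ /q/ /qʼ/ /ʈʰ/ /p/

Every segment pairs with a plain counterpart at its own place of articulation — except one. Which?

/cʼ/

Bilabial: /p/ ~ /pʰ/ ~ /pʼ/
Alveolar: /t/ ~ /tʰ/ ~ /tʼ/
Retroflex: /ʈ/ ~ /ʈʰ/ ~ /ʈʼ/
Uvular: /q/ ~ /qʰ/ ~ /qʼ/
Palatal: only /cʼ/ (ejective); no plain partner.
So /cʼ/ is the unpaired segment.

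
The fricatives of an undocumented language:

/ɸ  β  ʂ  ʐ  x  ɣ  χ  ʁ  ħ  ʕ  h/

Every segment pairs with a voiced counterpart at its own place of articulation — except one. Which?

Bilabial: /ɸ/ ~ /β/
Retroflex: /ʂ/ ~ /ʐ/
Velar: /x/ ~ /ɣ/
Uvular: /χ/ ~ /ʁ/
Pharyngeal: /ħ/ ~ /ʕ/
Glottal: only /h/ (voiceless); no voiced partner.
So /h/ is the unpaired segment.

/h/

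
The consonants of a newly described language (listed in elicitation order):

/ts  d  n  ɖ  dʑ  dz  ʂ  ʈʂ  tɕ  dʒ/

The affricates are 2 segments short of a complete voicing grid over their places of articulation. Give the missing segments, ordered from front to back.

/tʃ/, /ɖʐ/

alveolar: voiceless /ts/, voiced /dz/.
postalveolar: voiceless —, voiced /dʒ/.
retroflex: voiceless /ʈʂ/, voiced —.
alveolo-palatal: voiceless /tɕ/, voiced /dʑ/.
Gaps, from front to back: postalveolar lacks voiceless (/tʃ/); retroflex lacks voiced (/ɖʐ/).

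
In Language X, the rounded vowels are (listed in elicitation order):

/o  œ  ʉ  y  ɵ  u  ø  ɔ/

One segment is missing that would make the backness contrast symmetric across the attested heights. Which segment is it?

/ɞ/

high: front /y/, central /ʉ/, back /u/.
high-mid: front /ø/, central /ɵ/, back /o/.
low-mid: front /œ/, central —, back /ɔ/.
The low-mid row has no central member, so the gap is the low-mid central rounded vowel /ɞ/.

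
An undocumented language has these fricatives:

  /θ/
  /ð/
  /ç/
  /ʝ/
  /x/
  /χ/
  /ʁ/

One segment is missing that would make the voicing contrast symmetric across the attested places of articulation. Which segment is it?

dental: voiceless /θ/, voiced /ð/.
palatal: voiceless /ç/, voiced /ʝ/.
velar: voiceless /x/, voiced —.
uvular: voiceless /χ/, voiced /ʁ/.
The velar row has no voiced member, so the gap is the voiced velar fricative /ɣ/.

/ɣ/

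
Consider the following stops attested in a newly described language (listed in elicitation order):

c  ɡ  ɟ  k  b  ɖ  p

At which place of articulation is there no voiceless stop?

retroflex

place of articulation  voiceless  voiced  
bilabial          p         b       
retroflex         —         ɖ       
palatal           c         ɟ       
velar             k         ɡ       
Every place of articulation has a voiceless member except retroflex, where /ʈ/ would be expected.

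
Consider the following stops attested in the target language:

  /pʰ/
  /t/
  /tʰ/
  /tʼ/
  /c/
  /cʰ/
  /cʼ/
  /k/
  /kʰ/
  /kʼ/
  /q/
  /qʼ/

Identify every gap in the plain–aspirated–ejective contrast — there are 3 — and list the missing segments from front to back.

Plain: /t/ (alveolar), /c/ (palatal), /k/ (velar), /q/ (uvular).
Aspirated: /pʰ/ (bilabial), /tʰ/ (alveolar), /cʰ/ (palatal), /kʰ/ (velar).
Ejective: /tʼ/ (alveolar), /cʼ/ (palatal), /kʼ/ (velar), /qʼ/ (uvular).
Gaps, from front to back: bilabial lacks plain (/p/); bilabial lacks ejective (/pʼ/); uvular lacks aspirated (/qʰ/).

/p/, /pʼ/, /qʰ/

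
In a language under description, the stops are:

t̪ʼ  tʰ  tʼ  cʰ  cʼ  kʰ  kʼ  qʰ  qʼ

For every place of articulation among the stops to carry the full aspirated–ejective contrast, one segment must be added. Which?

Aspirated: /tʰ/ (alveolar), /cʰ/ (palatal), /kʰ/ (velar), /qʰ/ (uvular).
Ejective: /t̪ʼ/ (dental), /tʼ/ (alveolar), /cʼ/ (palatal), /kʼ/ (velar), /qʼ/ (uvular).
The dental row has no aspirated member, so the gap is the aspirated dental stop /t̪ʰ/.

/t̪ʰ/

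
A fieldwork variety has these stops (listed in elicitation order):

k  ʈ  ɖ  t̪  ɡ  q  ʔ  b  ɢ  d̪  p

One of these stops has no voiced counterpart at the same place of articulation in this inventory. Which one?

/ʔ/

Bilabial: /p/ ~ /b/
Dental: /t̪/ ~ /d̪/
Retroflex: /ʈ/ ~ /ɖ/
Velar: /k/ ~ /ɡ/
Uvular: /q/ ~ /ɢ/
Glottal: only /ʔ/ (voiceless); no voiced partner.
So /ʔ/ is the unpaired segment.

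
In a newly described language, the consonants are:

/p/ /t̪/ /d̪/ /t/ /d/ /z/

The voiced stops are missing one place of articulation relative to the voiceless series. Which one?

place of articulation  voiceless  voiced  
bilabial          p         —       
dental            t̪        d̪      
alveolar          t         d       
Every place of articulation has a voiced member except bilabial, where /b/ would be expected.

bilabial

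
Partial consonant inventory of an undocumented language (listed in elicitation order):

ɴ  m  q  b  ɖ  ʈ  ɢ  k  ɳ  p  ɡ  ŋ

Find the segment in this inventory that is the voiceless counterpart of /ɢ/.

/ɢ/ is a voiced uvular stop.
The voiceless counterpart is a voiceless uvular stop — in this inventory, /q/.

/q/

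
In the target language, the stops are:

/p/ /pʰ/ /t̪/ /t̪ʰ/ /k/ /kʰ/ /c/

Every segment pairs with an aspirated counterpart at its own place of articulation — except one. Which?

/c/

Bilabial: /p/ ~ /pʰ/
Dental: /t̪/ ~ /t̪ʰ/
Velar: /k/ ~ /kʰ/
Palatal: only /c/ (plain); no aspirated partner.
So /c/ is the unpaired segment.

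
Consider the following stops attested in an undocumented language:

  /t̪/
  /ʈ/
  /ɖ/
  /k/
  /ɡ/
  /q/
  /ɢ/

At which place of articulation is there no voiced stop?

place of articulation  voiceless  voiced  
dental            t̪        —       
retroflex         ʈ         ɖ       
velar             k         ɡ       
uvular            q         ɢ       
Every place of articulation has a voiced member except dental, where /d̪/ would be expected.

dental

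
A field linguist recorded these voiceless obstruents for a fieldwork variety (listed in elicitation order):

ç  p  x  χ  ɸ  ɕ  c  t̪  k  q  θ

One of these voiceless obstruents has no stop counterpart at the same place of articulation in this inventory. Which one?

/ɕ/

Bilabial: /p/ ~ /ɸ/
Dental: /t̪/ ~ /θ/
Palatal: /c/ ~ /ç/
Velar: /k/ ~ /x/
Uvular: /q/ ~ /χ/
Alveolo-palatal: only /ɕ/ (fricative); no stop partner.
So /ɕ/ is the unpaired segment.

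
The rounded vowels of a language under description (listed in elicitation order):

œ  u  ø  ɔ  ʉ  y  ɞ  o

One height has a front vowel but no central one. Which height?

high-mid

height            front     central   back    
high              y         ʉ         u       
high-mid          ø         —         o       
low-mid           œ         ɞ         ɔ       
Every height has a central member except high-mid, where /ɵ/ would be expected.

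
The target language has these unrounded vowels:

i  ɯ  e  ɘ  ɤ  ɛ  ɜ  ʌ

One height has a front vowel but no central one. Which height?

high

high: front /i/, central —, back /ɯ/.
high-mid: front /e/, central /ɘ/, back /ɤ/.
low-mid: front /ɛ/, central /ɜ/, back /ʌ/.
Every height has a central member except high, where /ɨ/ would be expected.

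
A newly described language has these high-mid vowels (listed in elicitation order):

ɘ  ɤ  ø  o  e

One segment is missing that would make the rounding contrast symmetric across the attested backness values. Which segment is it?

front: unrounded /e/, rounded /ø/.
central: unrounded /ɘ/, rounded —.
back: unrounded /ɤ/, rounded /o/.
The central row has no rounded member, so the gap is the central rounded vowel /ɵ/.

/ɵ/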